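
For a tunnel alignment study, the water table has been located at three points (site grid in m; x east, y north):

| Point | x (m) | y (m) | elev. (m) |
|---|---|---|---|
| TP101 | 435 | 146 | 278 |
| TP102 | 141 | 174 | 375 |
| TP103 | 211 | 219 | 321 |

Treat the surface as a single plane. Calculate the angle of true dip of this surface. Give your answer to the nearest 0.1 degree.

35.5°

Let the plane be z = a·x + b·y + c.
TP102−TP101: −294a + 28b = 97;  TP103−TP101: −224a + 73b = 43.
Solving gives a = −0.38690, b = −0.59816.
Gradient magnitude |∇z| = √(a² + b²) = √(0.14969 + 0.35779) = 0.71238.
True dip = arctan(0.71238) = 35.5°, dipping toward NNE (azimuth ≈ 033°).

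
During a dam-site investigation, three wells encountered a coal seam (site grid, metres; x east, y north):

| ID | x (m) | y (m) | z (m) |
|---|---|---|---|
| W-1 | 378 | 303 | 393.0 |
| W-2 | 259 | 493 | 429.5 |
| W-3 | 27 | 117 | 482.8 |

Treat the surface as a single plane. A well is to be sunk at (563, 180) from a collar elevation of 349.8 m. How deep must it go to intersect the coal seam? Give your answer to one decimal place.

9.4 m

Let the plane be z = a·x + b·y + c.
W-2−W-1: −119a + 190b = 36.5;  W-3−W-1: −351a − 186b = 89.8.
Solving gives a = −0.26852, b = 0.02393.
Then c = 393 − a·378 − b·303 = 487.25.
At (563, 180): z_contact = −151.18 + 4.31 + 487.25 = 340.38 m.
Depth below ground = 349.8 − 340.38 = 9.4 m.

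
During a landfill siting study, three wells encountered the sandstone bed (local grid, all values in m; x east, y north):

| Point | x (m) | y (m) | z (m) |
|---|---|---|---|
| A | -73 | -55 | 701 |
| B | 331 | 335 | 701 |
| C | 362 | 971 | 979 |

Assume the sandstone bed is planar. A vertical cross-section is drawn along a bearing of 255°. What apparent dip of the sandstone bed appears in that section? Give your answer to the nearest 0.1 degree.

17.2°

Two edge vectors: A→B = (404, 390, 0), A→C = (435, 1026, 278).
Normal n = (A→B) × (A→C) = (108420, -112312, 244854).
So ∂z/∂x = −n_x/n_z = −0.44279 and ∂z/∂y = −n_y/n_z = 0.45869.
Unit vector along 255° is (sin 255°, cos 255°) = (-0.9659, -0.2588).
Slope in that direction = a·(-0.9659) + b·(-0.2588) = 0.30899.
Apparent dip = arctan|0.30899| = 17.2° (true dip is 32.5°, so apparent ≤ true as expected).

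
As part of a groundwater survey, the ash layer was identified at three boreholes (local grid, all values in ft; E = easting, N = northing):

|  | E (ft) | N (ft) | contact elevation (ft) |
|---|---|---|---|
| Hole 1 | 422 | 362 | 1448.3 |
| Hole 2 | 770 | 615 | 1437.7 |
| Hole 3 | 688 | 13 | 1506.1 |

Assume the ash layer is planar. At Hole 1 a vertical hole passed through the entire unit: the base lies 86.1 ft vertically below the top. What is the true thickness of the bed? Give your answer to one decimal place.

Two edge vectors: Hole 1→Hole 2 = (348, 253, -10.6), Hole 1→Hole 3 = (266, -349, 57.8).
Normal n = (Hole 1→Hole 2) × (Hole 1→Hole 3) = (10924, -22934, -188750).
So ∂z/∂E = −n_x/n_z = 0.05788 and ∂z/∂N = −n_y/n_z = −0.12150.
|∇z| = √(a²+b²) = 0.13458, so dip δ = arctan(0.13458) = 7.67°.
True thickness = vertical thickness × cos δ = 86.1 × cos 7.67° = 85.3 ft.

85.3 ft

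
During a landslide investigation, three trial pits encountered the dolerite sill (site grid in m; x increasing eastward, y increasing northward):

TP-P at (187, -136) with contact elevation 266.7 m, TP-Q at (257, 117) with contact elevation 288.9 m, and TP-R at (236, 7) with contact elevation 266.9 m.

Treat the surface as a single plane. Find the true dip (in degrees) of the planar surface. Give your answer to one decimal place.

54.1°

Two edge vectors: TP-P→TP-Q = (70, 253, 22.2), TP-P→TP-R = (49, 143, 0.2).
Normal n = (TP-P→TP-Q) × (TP-P→TP-R) = (-3124, 1073.8, -2387).
So ∂z/∂x = −n_x/n_z = −1.30876 and ∂z/∂y = −n_y/n_z = 0.44985.
Gradient magnitude |∇z| = √(a² + b²) = √(1.71284 + 0.20237) = 1.38391.
True dip = arctan(1.38391) = 54.1°, dipping toward ESE (azimuth ≈ 109°).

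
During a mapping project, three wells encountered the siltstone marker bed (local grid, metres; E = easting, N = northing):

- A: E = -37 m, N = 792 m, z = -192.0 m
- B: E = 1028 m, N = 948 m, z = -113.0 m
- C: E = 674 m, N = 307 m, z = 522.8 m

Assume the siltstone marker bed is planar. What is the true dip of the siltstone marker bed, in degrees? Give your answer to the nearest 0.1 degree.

Two edge vectors: A→B = (1065, 156, 79), A→C = (711, -485, 714.8).
Normal n = (A→B) × (A→C) = (149823.8, -705093, -627441).
So ∂z/∂E = −n_x/n_z = 0.23879 and ∂z/∂N = −n_y/n_z = −1.12376.
Gradient magnitude |∇z| = √(a² + b²) = √(0.05702 + 1.26284) = 1.14885.
True dip = arctan(1.14885) = 49.0°, dipping toward NNW (azimuth ≈ 348°).

49.0°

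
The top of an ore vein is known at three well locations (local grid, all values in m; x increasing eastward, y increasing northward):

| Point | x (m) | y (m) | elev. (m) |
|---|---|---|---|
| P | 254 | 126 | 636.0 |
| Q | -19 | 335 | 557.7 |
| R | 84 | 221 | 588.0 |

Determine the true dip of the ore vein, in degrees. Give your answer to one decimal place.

Two edge vectors: P→Q = (-273, 209, -78.3), P→R = (-170, 95, -48).
Normal n = (P→Q) × (P→R) = (-2593.5, 207, 9595).
So ∂z/∂x = −n_x/n_z = 0.27030 and ∂z/∂y = −n_y/n_z = −0.02157.
Gradient magnitude |∇z| = √(a² + b²) = √(0.07306 + 0.00047) = 0.27116.
True dip = arctan(0.27116) = 15.2°, dipping toward W (azimuth ≈ 275°).

15.2°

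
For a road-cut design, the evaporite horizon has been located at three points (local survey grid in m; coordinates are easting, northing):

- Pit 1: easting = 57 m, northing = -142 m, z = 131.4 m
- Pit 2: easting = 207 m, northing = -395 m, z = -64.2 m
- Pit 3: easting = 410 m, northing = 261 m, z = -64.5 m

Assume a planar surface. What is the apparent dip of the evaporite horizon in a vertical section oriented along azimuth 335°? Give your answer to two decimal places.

31.06°

Let the plane be z = a·easting + b·northing + c.
Pit 2−Pit 1: 150a − 253b = −195.6;  Pit 3−Pit 1: 353a + 403b = −195.9.
Solving gives a = −0.85731, b = 0.26484.
Unit vector along 335° is (sin 335°, cos 335°) = (-0.4226, 0.9063).
Slope in that direction = a·(-0.4226) + b·(0.9063) = 0.60234.
Apparent dip = arctan|0.60234| = 31.06° (true dip is 41.9°, so apparent ≤ true as expected).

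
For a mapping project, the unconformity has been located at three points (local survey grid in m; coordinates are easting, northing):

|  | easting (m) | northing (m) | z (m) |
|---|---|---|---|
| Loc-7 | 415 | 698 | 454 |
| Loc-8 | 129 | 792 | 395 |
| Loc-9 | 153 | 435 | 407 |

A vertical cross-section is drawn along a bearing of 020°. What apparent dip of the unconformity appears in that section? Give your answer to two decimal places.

Two edge vectors: Loc-7→Loc-8 = (-286, 94, -59), Loc-7→Loc-9 = (-262, -263, -47).
Normal n = (Loc-7→Loc-8) × (Loc-7→Loc-9) = (-19935, 2016, 99846).
So ∂z/∂easting = −n_x/n_z = 0.19966 and ∂z/∂northing = −n_y/n_z = −0.02019.
Unit vector along 020° is (sin 20°, cos 20°) = (0.3420, 0.9397).
Slope in that direction = a·(0.3420) + b·(0.9397) = 0.04931.
Apparent dip = arctan|0.04931| = 2.82° (true dip is 11.3°, so apparent ≤ true as expected).

2.82°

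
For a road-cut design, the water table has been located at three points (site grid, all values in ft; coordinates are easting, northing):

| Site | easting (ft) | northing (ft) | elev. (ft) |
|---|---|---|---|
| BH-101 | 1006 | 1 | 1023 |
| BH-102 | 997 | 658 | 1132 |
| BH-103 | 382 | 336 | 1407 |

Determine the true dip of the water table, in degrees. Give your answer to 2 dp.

28.96°

Two edge vectors: BH-101→BH-102 = (-9, 657, 109), BH-101→BH-103 = (-624, 335, 384).
Normal n = (BH-101→BH-102) × (BH-101→BH-103) = (215773, -64560, 406953).
So ∂z/∂easting = −n_x/n_z = −0.53022 and ∂z/∂northing = −n_y/n_z = 0.15864.
Gradient magnitude |∇z| = √(a² + b²) = √(0.28113 + 0.02517) = 0.55344.
True dip = arctan(0.55344) = 28.96°, dipping toward ESE (azimuth ≈ 107°).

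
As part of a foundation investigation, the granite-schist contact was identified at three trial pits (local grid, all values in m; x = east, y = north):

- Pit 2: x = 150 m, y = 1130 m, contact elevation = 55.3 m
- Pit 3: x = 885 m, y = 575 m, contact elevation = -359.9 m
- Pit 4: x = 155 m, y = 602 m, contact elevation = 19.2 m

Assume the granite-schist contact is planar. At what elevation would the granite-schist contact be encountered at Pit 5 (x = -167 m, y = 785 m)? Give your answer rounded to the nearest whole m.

Two edge vectors: Pit 2→Pit 3 = (735, -555, -415.2), Pit 2→Pit 4 = (5, -528, -36.1).
Normal n = (Pit 2→Pit 3) × (Pit 2→Pit 4) = (-199190.1, 24457.5, -385305).
So ∂z/∂x = −n_x/n_z = −0.51697 and ∂z/∂y = −n_y/n_z = 0.06348.
Intercept c from Pit 2: 55.3 + 77.55 − 71.73 = 61.12.
At (-167, 785): z = 86.3 + 49.8 + 61.12 = 197.3 m.

197 m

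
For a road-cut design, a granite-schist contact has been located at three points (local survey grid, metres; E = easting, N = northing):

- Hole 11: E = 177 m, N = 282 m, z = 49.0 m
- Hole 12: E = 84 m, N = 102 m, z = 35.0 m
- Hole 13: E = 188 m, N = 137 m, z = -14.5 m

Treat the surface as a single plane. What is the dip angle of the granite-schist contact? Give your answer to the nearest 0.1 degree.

35.9°

Two edge vectors: Hole 11→Hole 12 = (-93, -180, -14), Hole 11→Hole 13 = (11, -145, -63.5).
Normal n = (Hole 11→Hole 12) × (Hole 11→Hole 13) = (9400, -6059.5, 15465).
So ∂z/∂E = −n_x/n_z = −0.60782 and ∂z/∂N = −n_y/n_z = 0.39182.
Gradient magnitude |∇z| = √(a² + b²) = √(0.36945 + 0.15352) = 0.72317.
True dip = arctan(0.72317) = 35.9°, dipping toward ESE (azimuth ≈ 123°).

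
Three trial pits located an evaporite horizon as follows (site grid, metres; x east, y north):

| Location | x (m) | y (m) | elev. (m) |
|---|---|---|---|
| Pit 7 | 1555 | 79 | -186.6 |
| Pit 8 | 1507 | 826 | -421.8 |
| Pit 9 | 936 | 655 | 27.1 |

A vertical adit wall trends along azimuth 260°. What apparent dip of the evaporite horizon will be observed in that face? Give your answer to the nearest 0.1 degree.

Let the plane be z = a·x + b·y + c.
Pit 8−Pit 7: −48a + 747b = −235.2;  Pit 9−Pit 7: −619a + 576b = 213.7.
Solving gives a = −0.67881, b = −0.35848.
Unit vector along 260° is (sin 260°, cos 260°) = (-0.9848, -0.1736).
Slope in that direction = a·(-0.9848) + b·(-0.1736) = 0.73075.
Apparent dip = arctan|0.73075| = 36.2° (true dip is 37.5°, so apparent ≤ true as expected).

36.2°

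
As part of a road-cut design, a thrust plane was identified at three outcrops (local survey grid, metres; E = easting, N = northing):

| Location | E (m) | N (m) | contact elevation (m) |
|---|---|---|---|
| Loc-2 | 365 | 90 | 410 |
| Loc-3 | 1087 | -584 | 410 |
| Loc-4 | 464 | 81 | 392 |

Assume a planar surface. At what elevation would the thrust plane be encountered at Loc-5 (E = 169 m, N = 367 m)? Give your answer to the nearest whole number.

390 m

Let the plane be z = a·E + b·N + c.
Loc-3−Loc-2: 722a − 674b = 0;  Loc-4−Loc-2: 99a − 9b = −18.
Solving gives a = −0.20143, b = −0.21578.
Then c = 410 − a·365 − b·90 = 502.94.
At (169, 367): z = −34.0 − 79.2 + 502.94 = 389.7 m.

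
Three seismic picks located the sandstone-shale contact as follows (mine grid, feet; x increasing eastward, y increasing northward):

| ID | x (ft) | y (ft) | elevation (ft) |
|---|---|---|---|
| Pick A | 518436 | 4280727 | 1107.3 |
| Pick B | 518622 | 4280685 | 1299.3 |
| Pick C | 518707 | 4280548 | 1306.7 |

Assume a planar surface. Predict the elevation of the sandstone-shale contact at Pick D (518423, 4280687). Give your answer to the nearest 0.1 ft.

1064.6 ft

Two edge vectors: Pick A→Pick B = (186, -42, 192), Pick A→Pick C = (271, -179, 199.4).
Normal n = (Pick A→Pick B) × (Pick A→Pick C) = (25993.2, 14943.6, -21912).
So ∂z/∂x = −n_x/n_z = 1.186254107 and ∂z/∂y = −n_y/n_z = 0.681982475.
Intercept c from Pick A: 1107.3 − 614996.83 − 2919380.80 = −3533270.33.
At (518423, 4280687): z = 614981.4 + 2919353.5 − 3533270.33 = 1064.6 ft.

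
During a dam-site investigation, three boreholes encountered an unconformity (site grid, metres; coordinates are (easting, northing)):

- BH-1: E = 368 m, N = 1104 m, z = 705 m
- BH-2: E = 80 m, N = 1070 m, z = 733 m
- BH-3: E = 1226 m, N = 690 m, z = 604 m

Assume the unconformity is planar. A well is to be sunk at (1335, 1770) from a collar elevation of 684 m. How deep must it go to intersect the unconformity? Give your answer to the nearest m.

54 m

Let the plane be z = a·E + b·N + c.
BH-2−BH-1: −288a − 34b = 28;  BH-3−BH-1: 858a − 414b = −101.
Solving gives a = −0.10125, b = 0.03412.
Then c = 705 − a·368 − b·1104 = 704.59.
At (1335, 1770): z_contact = −135.2 + 60.4 + 704.59 = 629.8 m.
Depth below ground = 684 − 629.8 = 54 m.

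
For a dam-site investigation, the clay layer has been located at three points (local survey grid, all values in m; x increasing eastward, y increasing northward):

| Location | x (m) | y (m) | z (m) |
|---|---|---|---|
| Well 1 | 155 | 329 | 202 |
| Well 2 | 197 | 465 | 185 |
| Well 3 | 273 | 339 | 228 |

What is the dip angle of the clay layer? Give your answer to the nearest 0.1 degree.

17.2°

Two edge vectors: Well 1→Well 2 = (42, 136, -17), Well 1→Well 3 = (118, 10, 26).
Normal n = (Well 1→Well 2) × (Well 1→Well 3) = (3706, -3098, -15628).
So ∂z/∂x = −n_x/n_z = 0.23714 and ∂z/∂y = −n_y/n_z = −0.19823.
Gradient magnitude |∇z| = √(a² + b²) = √(0.05623 + 0.03930) = 0.30908.
True dip = arctan(0.30908) = 17.2°, dipping toward NW (azimuth ≈ 310°).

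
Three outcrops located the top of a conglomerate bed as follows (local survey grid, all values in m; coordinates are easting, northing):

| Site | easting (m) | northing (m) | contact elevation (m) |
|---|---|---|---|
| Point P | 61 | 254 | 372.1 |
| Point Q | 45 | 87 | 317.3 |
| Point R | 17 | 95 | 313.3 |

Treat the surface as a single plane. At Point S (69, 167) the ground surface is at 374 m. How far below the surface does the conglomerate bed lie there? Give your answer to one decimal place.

26.7 m

Let the plane be z = a·easting + b·northing + c.
Point Q−Point P: −16a − 167b = −54.8;  Point R−Point P: −44a − 159b = −58.8.
Solving gives a = 0.23031, b = 0.30608.
Then c = 372.1 − a·61 − b·254 = 280.31.
At (69, 167): z_contact = 15.89 + 51.12 + 280.31 = 347.31 m.
Depth below ground = 374 − 347.31 = 26.7 m.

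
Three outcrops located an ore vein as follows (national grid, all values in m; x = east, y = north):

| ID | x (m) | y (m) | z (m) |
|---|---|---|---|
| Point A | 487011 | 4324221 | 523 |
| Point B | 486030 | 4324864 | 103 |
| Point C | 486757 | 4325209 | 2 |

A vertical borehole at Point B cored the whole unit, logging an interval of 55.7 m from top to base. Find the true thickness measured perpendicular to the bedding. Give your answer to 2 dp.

49.59 m

Two edge vectors: Point A→Point B = (-981, 643, -420), Point A→Point C = (-254, 988, -521).
Normal n = (Point A→Point B) × (Point A→Point C) = (79957, -404421, -805906).
So ∂z/∂x = −n_x/n_z = 0.09921 and ∂z/∂y = −n_y/n_z = −0.50182.
|∇z| = √(a²+b²) = 0.51154, so dip δ = arctan(0.51154) = 27.09°.
True thickness = vertical thickness × cos δ = 55.7 × cos 27.09° = 49.59 m.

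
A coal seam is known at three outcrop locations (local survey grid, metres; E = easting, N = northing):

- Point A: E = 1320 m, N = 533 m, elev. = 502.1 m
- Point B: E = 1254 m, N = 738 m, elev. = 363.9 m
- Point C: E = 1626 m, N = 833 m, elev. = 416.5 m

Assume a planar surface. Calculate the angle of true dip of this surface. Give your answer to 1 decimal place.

33.0°

Two edge vectors: Point A→Point B = (-66, 205, -138.2), Point A→Point C = (306, 300, -85.6).
Normal n = (Point A→Point B) × (Point A→Point C) = (23912, -47938.8, -82530).
So ∂z/∂E = −n_x/n_z = 0.28974 and ∂z/∂N = −n_y/n_z = −0.58087.
Gradient magnitude |∇z| = √(a² + b²) = √(0.08395 + 0.33740) = 0.64912.
True dip = arctan(0.64912) = 33.0°, dipping toward NNW (azimuth ≈ 333°).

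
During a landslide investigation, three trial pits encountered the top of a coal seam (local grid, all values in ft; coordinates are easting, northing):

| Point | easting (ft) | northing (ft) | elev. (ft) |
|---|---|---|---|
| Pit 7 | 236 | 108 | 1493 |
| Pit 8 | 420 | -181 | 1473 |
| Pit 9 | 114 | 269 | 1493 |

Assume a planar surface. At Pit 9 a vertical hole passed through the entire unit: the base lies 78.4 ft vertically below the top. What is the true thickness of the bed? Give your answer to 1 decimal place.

Two edge vectors: Pit 7→Pit 8 = (184, -289, -20), Pit 7→Pit 9 = (-122, 161, 0).
Normal n = (Pit 7→Pit 8) × (Pit 7→Pit 9) = (3220, 2440, -5634).
So ∂z/∂easting = −n_x/n_z = 0.57153 and ∂z/∂northing = −n_y/n_z = 0.43308.
|∇z| = √(a²+b²) = 0.71708, so dip δ = arctan(0.71708) = 35.64°.
True thickness = vertical thickness × cos δ = 78.4 × cos 35.64° = 63.7 ft.

63.7 ft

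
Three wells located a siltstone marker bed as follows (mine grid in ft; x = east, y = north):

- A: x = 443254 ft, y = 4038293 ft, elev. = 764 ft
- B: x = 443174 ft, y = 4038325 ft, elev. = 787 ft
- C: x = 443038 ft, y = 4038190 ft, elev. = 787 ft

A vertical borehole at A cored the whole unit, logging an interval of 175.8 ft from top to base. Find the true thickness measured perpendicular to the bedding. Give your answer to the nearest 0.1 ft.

Let the plane be z = a·x + b·y + c.
B−A: −80a + 32b = 23;  C−A: −216a − 103b = 23.
Solving gives a = −0.20492, b = 0.20644.
|∇z| = √(a²+b²) = 0.29088, so dip δ = arctan(0.29088) = 16.22°.
True thickness = vertical thickness × cos δ = 175.8 × cos 16.22° = 168.8 ft.

168.8 ft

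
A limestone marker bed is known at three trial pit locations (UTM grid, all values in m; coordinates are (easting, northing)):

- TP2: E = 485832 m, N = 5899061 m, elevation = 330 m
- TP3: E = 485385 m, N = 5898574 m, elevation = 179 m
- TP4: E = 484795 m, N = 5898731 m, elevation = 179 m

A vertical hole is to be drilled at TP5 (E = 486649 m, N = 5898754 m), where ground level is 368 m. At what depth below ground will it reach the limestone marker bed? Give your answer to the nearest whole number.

60 m

Two edge vectors: TP2→TP3 = (-447, -487, -151), TP2→TP4 = (-1037, -330, -151).
Normal n = (TP2→TP3) × (TP2→TP4) = (23707, 89090, -357509).
So ∂z/∂E = −n_x/n_z = 0.06631162 and ∂z/∂N = −n_y/n_z = 0.24919652.
Intercept c from TP2: 330 − 32216.31 − 1470025.49 = −1501911.80.
At (486649, 5898754): z_contact = 32270.5 + 1469949.0 − 1501911.80 = 307.7 m.
Depth below ground = 368 − 307.7 = 60 m.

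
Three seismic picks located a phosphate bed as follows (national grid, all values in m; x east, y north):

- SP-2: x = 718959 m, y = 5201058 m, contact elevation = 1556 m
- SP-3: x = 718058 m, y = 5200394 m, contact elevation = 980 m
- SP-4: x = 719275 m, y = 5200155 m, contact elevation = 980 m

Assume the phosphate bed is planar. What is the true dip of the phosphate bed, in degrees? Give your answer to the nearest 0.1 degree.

Let the plane be z = a·x + b·y + c.
SP-3−SP-2: −901a − 664b = −576;  SP-4−SP-2: 316a − 903b = −576.
Solving gives a = 0.13451, b = 0.68495.
Gradient magnitude |∇z| = √(a² + b²) = √(0.01809 + 0.46915) = 0.69803.
True dip = arctan(0.69803) = 34.9°, dipping toward S (azimuth ≈ 191°).

34.9°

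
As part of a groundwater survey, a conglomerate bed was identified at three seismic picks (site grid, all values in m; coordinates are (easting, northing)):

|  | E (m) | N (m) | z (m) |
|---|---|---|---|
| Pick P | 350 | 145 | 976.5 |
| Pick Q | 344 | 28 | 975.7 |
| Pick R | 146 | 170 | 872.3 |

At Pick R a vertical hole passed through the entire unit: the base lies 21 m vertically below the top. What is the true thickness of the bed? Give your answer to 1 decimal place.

Let the plane be z = a·E + b·N + c.
Pick Q−Pick P: −6a − 117b = −0.8;  Pick R−Pick P: −204a + 25b = −104.2.
Solving gives a = 0.50843, b = −0.01924.
|∇z| = √(a²+b²) = 0.50879, so dip δ = arctan(0.50879) = 26.97°.
True thickness = vertical thickness × cos δ = 21 × cos 26.97° = 18.7 m.

18.7 m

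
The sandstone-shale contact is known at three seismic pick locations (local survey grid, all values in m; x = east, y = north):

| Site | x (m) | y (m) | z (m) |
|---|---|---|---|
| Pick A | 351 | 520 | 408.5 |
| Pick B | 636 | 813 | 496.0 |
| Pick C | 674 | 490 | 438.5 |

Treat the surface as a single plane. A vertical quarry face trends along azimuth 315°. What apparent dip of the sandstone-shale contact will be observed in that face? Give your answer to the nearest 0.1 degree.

3.3°

Let the plane be z = a·x + b·y + c.
Pick B−Pick A: 285a + 293b = 87.5;  Pick C−Pick A: 323a − 30b = 30.
Solving gives a = 0.11062, b = 0.19103.
Unit vector along 315° is (sin 315°, cos 315°) = (-0.7071, 0.7071).
Slope in that direction = a·(-0.7071) + b·(0.7071) = 0.05686.
Apparent dip = arctan|0.05686| = 3.3° (true dip is 12.4°, so apparent ≤ true as expected).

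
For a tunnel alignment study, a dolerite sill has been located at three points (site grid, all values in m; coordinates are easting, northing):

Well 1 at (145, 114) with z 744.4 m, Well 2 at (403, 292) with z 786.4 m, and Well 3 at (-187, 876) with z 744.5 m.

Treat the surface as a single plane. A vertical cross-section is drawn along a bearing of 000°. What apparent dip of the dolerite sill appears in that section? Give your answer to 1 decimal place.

3.1°

Two edge vectors: Well 1→Well 2 = (258, 178, 42), Well 1→Well 3 = (-332, 762, 0.1).
Normal n = (Well 1→Well 2) × (Well 1→Well 3) = (-31986.2, -13969.8, 255692).
So ∂z/∂easting = −n_x/n_z = 0.12510 and ∂z/∂northing = −n_y/n_z = 0.05464.
Unit vector along 000° is (sin 0°, cos 0°) = (0.0000, 1.0000).
Slope in that direction = a·(0.0000) + b·(1.0000) = 0.05464.
Apparent dip = arctan|0.05464| = 3.1° (true dip is 7.8°, so apparent ≤ true as expected).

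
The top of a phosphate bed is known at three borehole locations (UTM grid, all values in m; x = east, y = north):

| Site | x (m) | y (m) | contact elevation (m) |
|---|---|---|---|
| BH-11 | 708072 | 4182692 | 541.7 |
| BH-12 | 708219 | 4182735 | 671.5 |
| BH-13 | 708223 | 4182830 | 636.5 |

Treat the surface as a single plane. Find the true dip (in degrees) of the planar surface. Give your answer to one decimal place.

Let the plane be z = a·x + b·y + c.
BH-12−BH-11: 147a + 43b = 129.8;  BH-13−BH-11: 151a + 138b = 94.8.
Solving gives a = 1.00312, b = −0.41066.
Gradient magnitude |∇z| = √(a² + b²) = √(1.00624 + 0.16864) = 1.08392.
True dip = arctan(1.08392) = 47.3°, dipping toward WNW (azimuth ≈ 292°).

47.3°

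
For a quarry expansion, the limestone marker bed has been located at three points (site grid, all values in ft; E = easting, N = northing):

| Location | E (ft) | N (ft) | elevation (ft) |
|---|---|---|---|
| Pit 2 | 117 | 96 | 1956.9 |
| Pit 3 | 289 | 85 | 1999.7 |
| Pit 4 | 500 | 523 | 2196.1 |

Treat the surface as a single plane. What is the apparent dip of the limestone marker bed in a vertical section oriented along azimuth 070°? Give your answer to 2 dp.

Let the plane be z = a·E + b·N + c.
Pit 3−Pit 2: 172a − 11b = 42.8;  Pit 4−Pit 2: 383a + 427b = 239.2.
Solving gives a = 0.26922, b = 0.31871.
Unit vector along 070° is (sin 70°, cos 70°) = (0.9397, 0.3420).
Slope in that direction = a·(0.9397) + b·(0.3420) = 0.36199.
Apparent dip = arctan|0.36199| = 19.90° (true dip is 22.6°, so apparent ≤ true as expected).

19.90°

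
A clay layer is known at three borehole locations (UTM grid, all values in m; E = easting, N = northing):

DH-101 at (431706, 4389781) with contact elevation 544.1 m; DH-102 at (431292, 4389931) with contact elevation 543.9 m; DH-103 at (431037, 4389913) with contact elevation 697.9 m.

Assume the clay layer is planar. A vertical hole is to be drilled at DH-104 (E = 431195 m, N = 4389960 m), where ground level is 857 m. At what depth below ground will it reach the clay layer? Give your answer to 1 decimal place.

Two edge vectors: DH-101→DH-102 = (-414, 150, -0.2), DH-101→DH-103 = (-669, 132, 153.8).
Normal n = (DH-101→DH-102) × (DH-101→DH-103) = (23096.4, 63807, 45702).
So ∂z/∂E = −n_x/n_z = −0.505369568 and ∂z/∂N = −n_y/n_z = −1.396153341.
Intercept c from DH-101: 544.1 + 218171.07 + 6128807.41 = 6347522.59.
At (431195, 4389960): z_contact = −217912.83 − 6129057.32 + 6347522.59 = 552.43 m.
Depth below ground = 857 − 552.43 = 304.6 m.

304.6 m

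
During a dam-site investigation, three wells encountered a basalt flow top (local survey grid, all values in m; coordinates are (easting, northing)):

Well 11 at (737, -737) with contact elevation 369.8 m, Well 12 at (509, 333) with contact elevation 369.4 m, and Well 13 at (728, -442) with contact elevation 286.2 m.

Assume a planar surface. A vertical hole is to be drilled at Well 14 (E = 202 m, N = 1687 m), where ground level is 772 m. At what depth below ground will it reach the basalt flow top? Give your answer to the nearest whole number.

374 m

Let the plane be z = a·E + b·N + c.
Well 12−Well 11: −228a + 1070b = −0.4;  Well 13−Well 11: −9a + 295b = −83.6.
Solving gives a = −1.55013, b = −0.33068.
Then c = 369.8 − a·737 − b·-737 = 1268.53.
At (202, 1687): z_contact = −313.1 − 557.9 + 1268.53 = 397.5 m.
Depth below ground = 772 − 397.5 = 374 m.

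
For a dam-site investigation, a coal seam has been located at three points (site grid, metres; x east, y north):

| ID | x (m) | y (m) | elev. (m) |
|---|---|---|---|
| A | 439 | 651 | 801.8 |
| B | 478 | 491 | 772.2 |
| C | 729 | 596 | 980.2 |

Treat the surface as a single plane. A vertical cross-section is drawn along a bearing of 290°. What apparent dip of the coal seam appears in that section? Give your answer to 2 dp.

27.50°

Two edge vectors: A→B = (39, -160, -29.6), A→C = (290, -55, 178.4).
Normal n = (A→B) × (A→C) = (-30172, -15541.6, 44255).
So ∂z/∂x = −n_x/n_z = 0.68178 and ∂z/∂y = −n_y/n_z = 0.35118.
Unit vector along 290° is (sin 290°, cos 290°) = (-0.9397, 0.3420).
Slope in that direction = a·(-0.9397) + b·(0.3420) = −0.52055.
Apparent dip = arctan|0.52055| = 27.50° (true dip is 37.5°, so apparent ≤ true as expected).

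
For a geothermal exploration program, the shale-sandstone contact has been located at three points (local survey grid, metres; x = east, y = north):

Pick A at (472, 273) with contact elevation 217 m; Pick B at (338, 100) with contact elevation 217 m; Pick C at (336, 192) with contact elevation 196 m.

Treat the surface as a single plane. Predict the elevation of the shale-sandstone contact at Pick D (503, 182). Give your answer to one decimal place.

Two edge vectors: Pick A→Pick B = (-134, -173, 0), Pick A→Pick C = (-136, -81, -21).
Normal n = (Pick A→Pick B) × (Pick A→Pick C) = (3633, -2814, -12674).
So ∂z/∂x = −n_x/n_z = 0.28665 and ∂z/∂y = −n_y/n_z = −0.22203.
Intercept c from Pick A: 217 − 135.30 + 60.61 = 142.32.
At (503, 182): z = 144.2 − 40.4 + 142.32 = 246.1 m.

246.1 m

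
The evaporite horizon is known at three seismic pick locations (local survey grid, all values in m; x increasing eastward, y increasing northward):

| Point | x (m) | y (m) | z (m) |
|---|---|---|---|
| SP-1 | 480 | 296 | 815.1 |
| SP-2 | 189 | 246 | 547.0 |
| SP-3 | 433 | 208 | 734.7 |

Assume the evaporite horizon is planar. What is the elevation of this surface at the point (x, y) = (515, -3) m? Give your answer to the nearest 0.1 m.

Let the plane be z = a·x + b·y + c.
SP-2−SP-1: −291a − 50b = −268.1;  SP-3−SP-1: −47a − 88b = −80.4.
Solving gives a = 0.84155, b = 0.46417.
Then c = 815.1 − a·480 − b·296 = 273.76.
At (515, -3): z = 433.4 − 1.4 + 273.76 = 705.8 m.

705.8 m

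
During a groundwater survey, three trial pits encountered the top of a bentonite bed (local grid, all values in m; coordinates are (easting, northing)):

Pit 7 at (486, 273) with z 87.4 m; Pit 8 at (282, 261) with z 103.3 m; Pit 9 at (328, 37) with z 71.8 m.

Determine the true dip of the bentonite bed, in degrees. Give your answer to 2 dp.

8.52°

Two edge vectors: Pit 7→Pit 8 = (-204, -12, 15.9), Pit 7→Pit 9 = (-158, -236, -15.6).
Normal n = (Pit 7→Pit 8) × (Pit 7→Pit 9) = (3939.6, -5694.6, 46248).
So ∂z/∂E = −n_x/n_z = −0.08518 and ∂z/∂N = −n_y/n_z = 0.12313.
Gradient magnitude |∇z| = √(a² + b²) = √(0.00726 + 0.01516) = 0.14973.
True dip = arctan(0.14973) = 8.52°, dipping toward SE (azimuth ≈ 145°).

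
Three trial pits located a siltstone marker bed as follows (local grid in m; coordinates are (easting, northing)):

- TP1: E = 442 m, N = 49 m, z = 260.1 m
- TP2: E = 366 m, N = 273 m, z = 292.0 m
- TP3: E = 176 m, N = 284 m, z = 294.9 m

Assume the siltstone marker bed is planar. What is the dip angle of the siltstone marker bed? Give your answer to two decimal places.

7.98°

Two edge vectors: TP1→TP2 = (-76, 224, 31.9), TP1→TP3 = (-266, 235, 34.8).
Normal n = (TP1→TP2) × (TP1→TP3) = (298.7, -5840.6, 41724).
So ∂z/∂E = −n_x/n_z = −0.00716 and ∂z/∂N = −n_y/n_z = 0.13998.
Gradient magnitude |∇z| = √(a² + b²) = √(0.00005 + 0.01959) = 0.14016.
True dip = arctan(0.14016) = 7.98°, dipping toward S (azimuth ≈ 177°).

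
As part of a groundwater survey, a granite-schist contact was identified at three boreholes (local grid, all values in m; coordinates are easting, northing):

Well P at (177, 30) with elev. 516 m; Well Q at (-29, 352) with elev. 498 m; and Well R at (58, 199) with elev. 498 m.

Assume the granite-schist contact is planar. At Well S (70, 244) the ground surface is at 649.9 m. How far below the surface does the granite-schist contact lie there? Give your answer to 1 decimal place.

122.4 m

Two edge vectors: Well P→Well Q = (-206, 322, -18), Well P→Well R = (-119, 169, -18).
Normal n = (Well P→Well Q) × (Well P→Well R) = (-2754, -1566, 3504).
So ∂z/∂easting = −n_x/n_z = 0.78596 and ∂z/∂northing = −n_y/n_z = 0.44692.
Intercept c from Well P: 516 − 139.11 − 13.41 = 363.48.
At (70, 244): z_contact = 55.02 + 109.05 + 363.48 = 527.54 m.
Depth below ground = 649.9 − 527.54 = 122.4 m.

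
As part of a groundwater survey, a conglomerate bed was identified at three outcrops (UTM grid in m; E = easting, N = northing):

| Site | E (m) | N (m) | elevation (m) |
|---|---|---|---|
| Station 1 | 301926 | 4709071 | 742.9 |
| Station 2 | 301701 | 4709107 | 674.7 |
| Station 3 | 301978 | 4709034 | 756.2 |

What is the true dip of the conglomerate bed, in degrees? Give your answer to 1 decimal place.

18.2°

Let the plane be z = a·E + b·N + c.
Station 2−Station 1: −225a + 36b = −68.2;  Station 3−Station 1: 52a − 37b = 13.3.
Solving gives a = 0.31684, b = 0.08584.
Gradient magnitude |∇z| = √(a² + b²) = √(0.10039 + 0.00737) = 0.32827.
True dip = arctan(0.32827) = 18.2°, dipping toward WSW (azimuth ≈ 255°).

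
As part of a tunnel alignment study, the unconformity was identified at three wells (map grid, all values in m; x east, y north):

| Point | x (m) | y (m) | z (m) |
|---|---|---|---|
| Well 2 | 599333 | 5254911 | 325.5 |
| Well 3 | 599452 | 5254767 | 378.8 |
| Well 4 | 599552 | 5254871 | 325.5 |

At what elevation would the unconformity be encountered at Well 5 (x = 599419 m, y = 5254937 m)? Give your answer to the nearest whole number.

307 m

Let the plane be z = a·x + b·y + c.
Well 3−Well 2: 119a − 144b = 53.3;  Well 4−Well 2: 219a − 40b = 0.
Solving gives a = −0.07962354, b = −0.43593890.
Then c = 325.5 − a·599333 − b·5254911 = 2338866.64.
At (599419, 5254937): z = −47727.9 − 2290831.5 + 2338866.64 = 307.3 m.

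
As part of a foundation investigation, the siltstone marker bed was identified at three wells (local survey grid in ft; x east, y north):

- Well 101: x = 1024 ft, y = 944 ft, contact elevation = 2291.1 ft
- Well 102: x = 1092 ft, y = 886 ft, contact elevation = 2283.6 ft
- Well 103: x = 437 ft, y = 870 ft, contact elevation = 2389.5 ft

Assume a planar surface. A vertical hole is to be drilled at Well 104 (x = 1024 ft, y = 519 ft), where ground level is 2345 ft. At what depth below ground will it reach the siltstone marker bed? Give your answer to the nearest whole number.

Two edge vectors: Well 101→Well 102 = (68, -58, -7.5), Well 101→Well 103 = (-587, -74, 98.4).
Normal n = (Well 101→Well 102) × (Well 101→Well 103) = (-6262.2, -2288.7, -39078).
So ∂z/∂x = −n_x/n_z = −0.16025 and ∂z/∂y = −n_y/n_z = −0.05857.
Intercept c from Well 101: 2291.1 + 164.09 + 55.29 = 2510.48.
At (1024, 519): z_contact = −164.1 − 30.4 + 2510.48 = 2316.0 ft.
Depth below ground = 2345 − 2316.0 = 29 ft.

29 ft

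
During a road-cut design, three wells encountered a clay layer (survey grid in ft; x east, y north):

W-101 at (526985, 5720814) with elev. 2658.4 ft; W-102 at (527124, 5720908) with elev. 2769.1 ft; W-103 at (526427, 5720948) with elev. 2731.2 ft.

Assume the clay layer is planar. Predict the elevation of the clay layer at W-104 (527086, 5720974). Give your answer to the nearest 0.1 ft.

Two edge vectors: W-101→W-102 = (139, 94, 110.7), W-101→W-103 = (-558, 134, 72.8).
Normal n = (W-101→W-102) × (W-101→W-103) = (-7990.6, -71889.8, 71078).
So ∂z/∂x = −n_x/n_z = 0.112420158 and ∂z/∂y = −n_y/n_z = 1.011421256.
Intercept c from W-101: 2658.4 − 59243.74 − 5786152.88 = −5842738.22.
At (527086, 5720974): z = 59255.1 + 5786314.7 − 5842738.22 = 2831.6 ft.

2831.6 ft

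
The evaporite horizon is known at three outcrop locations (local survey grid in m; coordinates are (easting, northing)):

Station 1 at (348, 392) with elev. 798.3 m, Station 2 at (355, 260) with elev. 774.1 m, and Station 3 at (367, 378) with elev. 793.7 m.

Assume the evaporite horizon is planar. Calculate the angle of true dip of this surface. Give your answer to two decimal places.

Let the plane be z = a·E + b·N + c.
Station 2−Station 1: 7a − 132b = −24.2;  Station 3−Station 1: 19a − 14b = −4.6.
Solving gives a = −0.11137, b = 0.17743.
Gradient magnitude |∇z| = √(a² + b²) = √(0.01240 + 0.03148) = 0.20948.
True dip = arctan(0.20948) = 11.83°, dipping toward SSE (azimuth ≈ 148°).

11.83°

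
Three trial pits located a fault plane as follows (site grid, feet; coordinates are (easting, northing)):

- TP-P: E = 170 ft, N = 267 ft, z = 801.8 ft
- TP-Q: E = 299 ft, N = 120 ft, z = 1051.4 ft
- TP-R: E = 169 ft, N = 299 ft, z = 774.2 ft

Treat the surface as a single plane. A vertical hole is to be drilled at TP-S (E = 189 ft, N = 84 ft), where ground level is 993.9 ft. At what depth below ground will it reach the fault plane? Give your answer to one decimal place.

21.2 ft

Two edge vectors: TP-P→TP-Q = (129, -147, 249.6), TP-P→TP-R = (-1, 32, -27.6).
Normal n = (TP-P→TP-Q) × (TP-P→TP-R) = (-3930, 3310.8, 3981).
So ∂z/∂E = −n_x/n_z = 0.98719 and ∂z/∂N = −n_y/n_z = −0.83165.
Intercept c from TP-P: 801.8 − 167.82 + 222.05 = 856.03.
At (189, 84): z_contact = 186.58 − 69.86 + 856.03 = 972.75 ft.
Depth below ground = 993.9 − 972.75 = 21.2 ft.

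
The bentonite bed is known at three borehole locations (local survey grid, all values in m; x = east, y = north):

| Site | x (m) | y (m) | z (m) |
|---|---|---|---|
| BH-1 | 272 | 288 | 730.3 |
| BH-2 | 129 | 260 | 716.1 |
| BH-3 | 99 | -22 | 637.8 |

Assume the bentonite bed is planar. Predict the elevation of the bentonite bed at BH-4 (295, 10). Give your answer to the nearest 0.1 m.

Let the plane be z = a·x + b·y + c.
BH-2−BH-1: −143a − 28b = −14.2;  BH-3−BH-1: −173a − 310b = −92.5.
Solving gives a = 0.04589, b = 0.27278.
Then c = 730.3 − a·272 − b·288 = 639.26.
At (295, 10): z = 13.5 + 2.7 + 639.26 = 655.5 m.

655.5 m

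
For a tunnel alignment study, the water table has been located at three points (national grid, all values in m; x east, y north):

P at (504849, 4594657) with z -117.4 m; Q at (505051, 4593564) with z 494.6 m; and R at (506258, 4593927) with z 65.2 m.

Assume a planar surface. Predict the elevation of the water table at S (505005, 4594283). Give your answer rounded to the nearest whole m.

Let the plane be z = a·x + b·y + c.
Q−P: 202a − 1093b = 612;  R−P: 1409a − 730b = 182.6.
Solving gives a = −0.17749697, b = −0.59273046.
Then c = -117.4 − a·504849 − b·4594657 = 2812884.91.
At (505005, 4594283): z = −89636.9 − 2723171.5 + 2812884.91 = 76.6 m.

77 m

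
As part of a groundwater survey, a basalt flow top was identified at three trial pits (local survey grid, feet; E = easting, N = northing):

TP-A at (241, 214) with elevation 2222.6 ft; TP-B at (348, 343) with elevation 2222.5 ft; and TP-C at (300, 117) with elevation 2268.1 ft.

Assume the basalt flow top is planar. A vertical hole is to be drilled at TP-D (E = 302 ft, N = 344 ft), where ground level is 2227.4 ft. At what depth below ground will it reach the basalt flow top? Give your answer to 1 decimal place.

Let the plane be z = a·E + b·N + c.
TP-B−TP-A: 107a + 129b = −0.1;  TP-C−TP-A: 59a − 97b = 45.5.
Solving gives a = 0.32573, b = −0.27095.
Then c = 2222.6 − a·241 − b·214 = 2202.08.
At (302, 344): z_contact = 98.37 − 93.21 + 2202.08 = 2207.25 ft.
Depth below ground = 2227.4 − 2207.25 = 20.2 ft.

20.2 ft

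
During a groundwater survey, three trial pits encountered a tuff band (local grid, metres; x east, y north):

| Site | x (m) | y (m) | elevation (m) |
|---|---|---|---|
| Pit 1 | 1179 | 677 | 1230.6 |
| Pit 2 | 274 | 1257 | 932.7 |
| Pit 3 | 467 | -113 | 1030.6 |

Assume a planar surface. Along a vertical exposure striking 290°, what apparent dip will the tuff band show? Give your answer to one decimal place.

Two edge vectors: Pit 1→Pit 2 = (-905, 580, -297.9), Pit 1→Pit 3 = (-712, -790, -200).
Normal n = (Pit 1→Pit 2) × (Pit 1→Pit 3) = (-351341, 31104.8, 1127910).
So ∂z/∂x = −n_x/n_z = 0.31150 and ∂z/∂y = −n_y/n_z = −0.02758.
Unit vector along 290° is (sin 290°, cos 290°) = (-0.9397, 0.3420).
Slope in that direction = a·(-0.9397) + b·(0.3420) = −0.30214.
Apparent dip = arctan|0.30214| = 16.8° (true dip is 17.4°, so apparent ≤ true as expected).

16.8°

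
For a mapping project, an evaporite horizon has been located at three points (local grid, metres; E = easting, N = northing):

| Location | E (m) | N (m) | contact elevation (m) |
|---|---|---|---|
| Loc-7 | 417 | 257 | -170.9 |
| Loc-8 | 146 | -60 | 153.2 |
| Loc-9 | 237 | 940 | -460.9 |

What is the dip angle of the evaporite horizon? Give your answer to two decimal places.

37.89°

Two edge vectors: Loc-7→Loc-8 = (-271, -317, 324.1), Loc-7→Loc-9 = (-180, 683, -290).
Normal n = (Loc-7→Loc-8) × (Loc-7→Loc-9) = (-129430.3, -136928, -242153).
So ∂z/∂E = −n_x/n_z = −0.53450 and ∂z/∂N = −n_y/n_z = −0.56546.
Gradient magnitude |∇z| = √(a² + b²) = √(0.28569 + 0.31975) = 0.77810.
True dip = arctan(0.77810) = 37.89°, dipping toward NE (azimuth ≈ 043°).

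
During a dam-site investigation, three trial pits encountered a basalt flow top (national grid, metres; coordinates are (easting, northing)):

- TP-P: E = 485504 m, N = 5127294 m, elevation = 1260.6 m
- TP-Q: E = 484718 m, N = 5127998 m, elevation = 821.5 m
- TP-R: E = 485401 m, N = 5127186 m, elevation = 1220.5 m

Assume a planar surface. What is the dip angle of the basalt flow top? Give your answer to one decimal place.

26.0°

Let the plane be z = a·E + b·N + c.
TP-Q−TP-P: −786a + 704b = −439.1;  TP-R−TP-P: −103a − 108b = −40.1.
Solving gives a = 0.48064, b = −0.08709.
Gradient magnitude |∇z| = √(a² + b²) = √(0.23102 + 0.00759) = 0.48847.
True dip = arctan(0.48847) = 26.0°, dipping toward W (azimuth ≈ 280°).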